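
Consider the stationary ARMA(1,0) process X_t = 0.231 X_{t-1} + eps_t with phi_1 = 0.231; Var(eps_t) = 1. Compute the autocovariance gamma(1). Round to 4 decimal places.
\gamma(1) = 0.2440

Multiply the model equation by X_{t-k} and take expectations. With theta_0 = psi_0 = 1 and psi_j the MA(infinity) weights, this gives
  gamma(k) - sum_i phi_i gamma(k-i) = c_k,
  c_k = sigma^2 * sum_{j=k..q} theta_j psi_{j-k}   (c_k = 0 for k > q),
using gamma(-m) = gamma(m).
Pure AR (q = 0): c_0 = sigma^2 = 1, c_k = 0 for k >= 1.
Equations for k = 0 and k = 1 (AR order 1):
  gamma(0) = phi_1 gamma(1) + c_0
  gamma(1) = phi_1 gamma(0) + c_1
Substituting the second into the first: gamma(0) (1 - phi_1^2) = c_0 + phi_1 c_1, so
  gamma(0) = c_0 / (1 - phi_1^2) = 1 / (1 - (0.231)^2) = 1 / 0.946639 = 1.056369.
  gamma(1) = phi_1 gamma(0) = (0.231)(1.056369) = 0.244021.
Therefore gamma(1) = 0.2440 (to 4 decimal places).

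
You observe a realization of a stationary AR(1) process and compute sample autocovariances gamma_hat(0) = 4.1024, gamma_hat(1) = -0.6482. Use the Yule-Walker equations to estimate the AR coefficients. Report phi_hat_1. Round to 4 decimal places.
\hat\phi_{1} = -0.1580

The Yule-Walker equations for an AR(p) process read, in matrix form,
  Gamma_p phi = r_p,   with   (Gamma_p)_{ij} = gamma(|i - j|),
                       (r_p)_i = gamma(i),   i,j = 1..p.
Substitute the sample gammas (Toeplitz matrix and right-hand side of size 1):
  Gamma_p = [[4.1024]]
  r_p     = [-0.6482]
With p = 1 this is the single equation gamma(0) phi_1 = gamma(1):
  phi_hat_1 = gamma(1) / gamma(0) = -0.6482 / 4.1024 = -0.1580.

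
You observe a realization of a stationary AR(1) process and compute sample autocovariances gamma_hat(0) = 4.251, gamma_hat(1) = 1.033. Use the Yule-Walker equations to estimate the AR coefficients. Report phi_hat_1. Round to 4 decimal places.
\hat\phi_{1} = 0.2430

The Yule-Walker equations for an AR(p) process read, in matrix form,
  Gamma_p phi = r_p,   with   (Gamma_p)_{ij} = gamma(|i - j|),
                       (r_p)_i = gamma(i),   i,j = 1..p.
Substitute the sample gammas (Toeplitz matrix and right-hand side of size 1):
  Gamma_p = [[4.251]]
  r_p     = [1.033]
With p = 1 this is the single equation gamma(0) phi_1 = gamma(1):
  phi_hat_1 = gamma(1) / gamma(0) = 1.033 / 4.251 = 0.2430.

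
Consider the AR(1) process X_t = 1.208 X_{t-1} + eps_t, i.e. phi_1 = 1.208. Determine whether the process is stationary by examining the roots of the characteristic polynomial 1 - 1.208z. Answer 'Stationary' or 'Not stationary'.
\text{Not stationary}

The AR(p) characteristic polynomial is P(z) = 1 - 1.208z.
Stationarity requires all roots to lie outside the unit circle, i.e. |z| > 1 for every root.
This is linear in z: 1 + (-1.208) z = 0  =>  z = -1/(-1.208) = 0.827815,  |z| = 0.827815.
Moduli of all roots: 0.8278.
All moduli strictly greater than 1? No.
Verdict: Not stationary.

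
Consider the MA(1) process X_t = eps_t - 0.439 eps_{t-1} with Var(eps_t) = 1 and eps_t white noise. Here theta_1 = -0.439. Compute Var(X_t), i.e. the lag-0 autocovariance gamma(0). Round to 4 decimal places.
\gamma(0) = 1.1927

For an MA(q) process X_t = eps_t + sum_i theta_i eps_{t-i} with
Var(eps_t) = sigma^2, the variance is
  gamma(0) = sigma^2 * (1 + sum_i theta_i^2).
  sum_i theta_i^2 = (-0.439)^2 = 0.192721.
  gamma(0) = 1 * (1 + 0.192721) = 1 * 1.192721 = 1.192721, which rounds to 1.1927.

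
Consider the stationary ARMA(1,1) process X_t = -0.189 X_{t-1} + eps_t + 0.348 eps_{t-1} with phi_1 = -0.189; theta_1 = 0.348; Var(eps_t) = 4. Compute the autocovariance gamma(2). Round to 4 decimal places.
\gamma(2) = -0.1165

Multiply the model equation by X_{t-k} and take expectations. With theta_0 = psi_0 = 1 and psi_j the MA(infinity) weights, this gives
  gamma(k) - sum_i phi_i gamma(k-i) = c_k,
  c_k = sigma^2 * sum_{j=k..q} theta_j psi_{j-k}   (c_k = 0 for k > q),
using gamma(-m) = gamma(m).
psi-weights needed (psi_j = theta_j + sum_i phi_i psi_{j-i}):
  psi_1 = theta_1 + phi_1 = 0.348 + (-0.189) = 0.159
Right-hand sides:
  c_0 = sigma^2 (1 + theta_1 psi_1) = 4 * (1 + (0.348)(0.159)) = 4 * 1.055332 = 4.221328
  c_1 = sigma^2 theta_1 = 4 * (0.348) = 1.392
  c_2 = 0
Equations for k = 0 and k = 1 (AR order 1):
  gamma(0) = phi_1 gamma(1) + c_0
  gamma(1) = phi_1 gamma(0) + c_1
Substituting the second into the first: gamma(0) (1 - phi_1^2) = c_0 + phi_1 c_1, so
  gamma(0) = (c_0 + phi_1 c_1) / (1 - phi_1^2) = (4.221328 + (-0.189)(1.392)) / (1 - (-0.189)^2) = 3.95824 / 0.964279 = 4.10487.
  gamma(1) = phi_1 gamma(0) + c_1 = (-0.189)(4.10487) + (1.392) = 0.61618.
For k = 2 (> q): gamma(2) = phi_1 gamma(1) = (-0.189)(0.61618) = -0.116458.
Therefore gamma(2) = -0.1165 (to 4 decimal places).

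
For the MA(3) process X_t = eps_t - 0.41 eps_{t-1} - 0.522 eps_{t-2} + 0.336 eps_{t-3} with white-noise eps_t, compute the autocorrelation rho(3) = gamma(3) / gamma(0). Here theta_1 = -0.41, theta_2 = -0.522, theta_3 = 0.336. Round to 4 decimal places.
\rho(3) = 0.2163

For an MA(q) process with theta_0 = 1, the autocovariance is
  gamma(k) = sigma^2 * sum_{i=0..q-k} theta_i * theta_{i+k},
and rho(k) = gamma(k) / gamma(0). Sigma^2 cancels.
  numerator   = (1)*(0.336) = 0.336.
  denominator = (1)^2 + (-0.41)^2 + (-0.522)^2 + (0.336)^2 = 1.55348.
  rho(3) = 0.336 / 1.55348 = 0.2163.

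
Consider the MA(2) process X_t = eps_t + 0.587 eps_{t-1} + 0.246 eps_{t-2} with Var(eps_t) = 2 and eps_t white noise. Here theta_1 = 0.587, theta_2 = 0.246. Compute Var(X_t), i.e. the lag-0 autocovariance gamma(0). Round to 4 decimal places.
\gamma(0) = 2.8102

For an MA(q) process X_t = eps_t + sum_i theta_i eps_{t-i} with
Var(eps_t) = sigma^2, the variance is
  gamma(0) = sigma^2 * (1 + sum_i theta_i^2).
  sum_i theta_i^2 = (0.587)^2 + (0.246)^2 = 0.344569 + 0.060516 = 0.405085.
  gamma(0) = 2 * (1 + 0.405085) = 2 * 1.405085 = 2.81017, which rounds to 2.8102.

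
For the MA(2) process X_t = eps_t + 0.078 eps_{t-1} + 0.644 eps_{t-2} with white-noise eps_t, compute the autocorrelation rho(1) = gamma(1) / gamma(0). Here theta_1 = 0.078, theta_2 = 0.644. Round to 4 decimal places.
\rho(1) = 0.0903

For an MA(q) process with theta_0 = 1, the autocovariance is
  gamma(k) = sigma^2 * sum_{i=0..q-k} theta_i * theta_{i+k},
and rho(k) = gamma(k) / gamma(0). Sigma^2 cancels.
  numerator   = (1)*(0.078) + (0.078)*(0.644) = 0.128232.
  denominator = (1)^2 + (0.078)^2 + (0.644)^2 = 1.42082.
  rho(1) = 0.128232 / 1.42082 = 0.0903.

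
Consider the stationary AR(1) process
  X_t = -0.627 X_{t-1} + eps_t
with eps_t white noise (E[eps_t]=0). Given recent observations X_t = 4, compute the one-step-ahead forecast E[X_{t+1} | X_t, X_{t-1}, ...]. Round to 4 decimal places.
E[X_{t+1} \mid \mathcal F_t] = -2.5080

For an AR(p) model X_t = c + sum_i phi_i X_{t-i} + eps_t, the
one-step-ahead conditional mean is
  E[X_{t+1} | X_t, ...] = c + sum_i phi_i X_{t+1-i}.
Substitute known values:
  E[X_{t+1} | ...] = (-0.627) * (4)
                   = -2.5080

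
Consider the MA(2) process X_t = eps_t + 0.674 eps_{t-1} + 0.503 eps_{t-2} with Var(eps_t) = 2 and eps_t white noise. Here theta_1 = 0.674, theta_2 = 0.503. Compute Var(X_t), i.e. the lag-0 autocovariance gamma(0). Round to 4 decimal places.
\gamma(0) = 3.4146

For an MA(q) process X_t = eps_t + sum_i theta_i eps_{t-i} with
Var(eps_t) = sigma^2, the variance is
  gamma(0) = sigma^2 * (1 + sum_i theta_i^2).
  sum_i theta_i^2 = (0.674)^2 + (0.503)^2 = 0.454276 + 0.253009 = 0.707285.
  gamma(0) = 2 * (1 + 0.707285) = 2 * 1.707285 = 3.41457, which rounds to 3.4146.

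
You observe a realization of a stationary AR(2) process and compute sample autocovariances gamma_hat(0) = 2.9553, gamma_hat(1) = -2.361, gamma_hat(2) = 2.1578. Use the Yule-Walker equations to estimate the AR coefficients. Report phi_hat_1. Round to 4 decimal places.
\hat\phi_{1} = -0.5960

The Yule-Walker equations for an AR(p) process read, in matrix form,
  Gamma_p phi = r_p,   with   (Gamma_p)_{ij} = gamma(|i - j|),
                       (r_p)_i = gamma(i),   i,j = 1..p.
Substitute the sample gammas (Toeplitz matrix and right-hand side of size 2):
  Gamma_p = [[2.9553, -2.361], [-2.361, 2.9553]]
  r_p     = [-2.361, 2.1578]
Written out:
  2.9553 phi_1 - 2.361 phi_2 = -2.361
  -2.361 phi_1 + 2.9553 phi_2 = 2.1578
Solve by Cramer's rule:
  det = gamma(0)^2 - gamma(1)^2 = (2.9553)^2 - (-2.361)^2 = 8.73379809 - 5.574321 = 3.15947709
  phi_hat_1 = [gamma(1) gamma(0) - gamma(1) gamma(2)] / det = [(-2.361)(2.9553) - (-2.361)(2.1578)] / 3.15947709 = -1.8828975 / 3.15947709 = -0.596
  phi_hat_2 = [gamma(0) gamma(2) - gamma(1)^2] / det = [(2.9553)(2.1578) - (-2.361)^2] / 3.15947709 = 0.80262534 / 3.15947709 = 0.254
So phi_hat = [-0.5960, 0.2540].
Therefore phi_hat_1 = -0.5960.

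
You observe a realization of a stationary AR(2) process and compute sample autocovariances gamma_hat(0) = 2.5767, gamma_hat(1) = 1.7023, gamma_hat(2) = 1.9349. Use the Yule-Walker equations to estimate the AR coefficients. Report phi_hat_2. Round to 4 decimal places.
\hat\phi_{2} = 0.5580

The Yule-Walker equations for an AR(p) process read, in matrix form,
  Gamma_p phi = r_p,   with   (Gamma_p)_{ij} = gamma(|i - j|),
                       (r_p)_i = gamma(i),   i,j = 1..p.
Substitute the sample gammas (Toeplitz matrix and right-hand side of size 2):
  Gamma_p = [[2.5767, 1.7023], [1.7023, 2.5767]]
  r_p     = [1.7023, 1.9349]
Written out:
  2.5767 phi_1 + 1.7023 phi_2 = 1.7023
  1.7023 phi_1 + 2.5767 phi_2 = 1.9349
Solve by Cramer's rule:
  det = gamma(0)^2 - gamma(1)^2 = (2.5767)^2 - (1.7023)^2 = 6.63938289 - 2.89782529 = 3.7415576
  phi_hat_1 = [gamma(1) gamma(0) - gamma(1) gamma(2)] / det = [(1.7023)(2.5767) - (1.7023)(1.9349)] / 3.7415576 = 1.09253614 / 3.7415576 = 0.292
  phi_hat_2 = [gamma(0) gamma(2) - gamma(1)^2] / det = [(2.5767)(1.9349) - (1.7023)^2] / 3.7415576 = 2.08783154 / 3.7415576 = 0.558
So phi_hat = [0.2920, 0.5580].
Therefore phi_hat_2 = 0.5580.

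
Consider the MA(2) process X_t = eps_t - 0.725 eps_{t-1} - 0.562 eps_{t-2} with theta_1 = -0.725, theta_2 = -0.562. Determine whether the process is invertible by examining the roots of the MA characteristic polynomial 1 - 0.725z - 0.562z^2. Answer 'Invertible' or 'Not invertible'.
\text{Not invertible}

The MA(q) characteristic polynomial is P(z) = 1 - 0.725z - 0.562z^2.
Invertibility requires all roots to lie outside the unit circle, i.e. |z| > 1 for every root.
Set 1 + (-0.725) z + (-0.562) z^2 = 0, i.e. a z^2 + b z + c = 0 with a = -0.562, b = -0.725, c = 1.
Discriminant D = b^2 - 4ac = (-0.725)^2 - 4*(-0.562)*1 = 0.525625 - (-2.248) = 2.773625.
D >= 0, so the roots are real: z = (-b +/- sqrt(D)) / (2a) = (0.725 +/- 1.66542) / (-1.124).
  z_1 = (0.725 + 1.66542) / (-1.124) = -2.1267,   |z_1| = 2.1267.
  z_2 = (0.725 - 1.66542) / (-1.124) = 0.8367,   |z_2| = 0.8367.
Moduli of all roots: 2.1267, 0.8367.
All moduli strictly greater than 1? No.
Verdict: Not invertible.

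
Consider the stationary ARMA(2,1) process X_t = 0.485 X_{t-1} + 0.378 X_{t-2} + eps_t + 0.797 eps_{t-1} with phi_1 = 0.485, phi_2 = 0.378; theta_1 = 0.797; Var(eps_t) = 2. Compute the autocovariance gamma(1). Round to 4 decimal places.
\gamma(1) = 15.9214

Multiply the model equation by X_{t-k} and take expectations. With theta_0 = psi_0 = 1 and psi_j the MA(infinity) weights, this gives
  gamma(k) - sum_i phi_i gamma(k-i) = c_k,
  c_k = sigma^2 * sum_{j=k..q} theta_j psi_{j-k}   (c_k = 0 for k > q),
using gamma(-m) = gamma(m).
psi-weights needed (psi_j = theta_j + sum_i phi_i psi_{j-i}):
  psi_1 = theta_1 + phi_1 = 0.797 + (0.485) = 1.282
Right-hand sides:
  c_0 = sigma^2 (1 + theta_1 psi_1) = 2 * (1 + (0.797)(1.282)) = 2 * 2.021754 = 4.043508
  c_1 = sigma^2 theta_1 = 2 * (0.797) = 1.594
  c_2 = 0
Equations for k = 0, 1, 2 (AR order 2, c_2 = 0):
  (E0) gamma(0) = phi_1 gamma(1) + phi_2 gamma(2) + c_0
  (E1) gamma(1) = phi_1 gamma(0) + phi_2 gamma(1) + c_1
  (E2) gamma(2) = phi_1 gamma(1) + phi_2 gamma(0)
From (E1): gamma(1) = A gamma(0) + B with
  A = phi_1 / (1 - phi_2) = 0.485 / 0.622 = 0.779743,   B = c_1 / (1 - phi_2) = 1.594 / 0.622 = 2.562701.
Insert (E2) into (E0): gamma(0) (1 - phi_2^2) = phi_1 (1 + phi_2) gamma(1) + c_0.
  phi_1 (1 + phi_2) = (0.485)(1.378) = 0.66833,   1 - phi_2^2 = 0.857116.
Replace gamma(1) by A gamma(0) + B and collect gamma(0):
  gamma(0) [0.857116 - (0.66833)(0.779743)] = (0.66833)(2.562701) + 4.043508
  gamma(0) * 0.335991 = 5.756238
  gamma(0) = 5.756238 / 0.335991 = 17.132144.
  gamma(1) = A gamma(0) + B = (0.779743)(17.132144) + (2.562701) = 15.921366.
Therefore gamma(1) = 15.9214 (to 4 decimal places).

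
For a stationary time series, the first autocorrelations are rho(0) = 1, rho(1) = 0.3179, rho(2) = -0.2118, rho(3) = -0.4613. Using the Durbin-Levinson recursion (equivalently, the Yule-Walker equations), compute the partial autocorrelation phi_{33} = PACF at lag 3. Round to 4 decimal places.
\phi_{33} = -0.3290

The PACF at lag k is phi_{kk}, the last component of the solution
to the Yule-Walker system G_k phi = r_k where
  (G_k)_{ij} = rho(|i - j|), (r_k)_i = rho(i), i,j = 1..k.
Equivalently, Durbin-Levinson gives phi_{kk} iteratively:
  phi_{11} = rho(1)
  phi_{kk} = [rho(k) - sum_{j=1..k-1} phi_{k-1,j} rho(k-j)]
            / [1 - sum_{j=1..k-1} phi_{k-1,j} rho(j)],
  phi_{k,j} = phi_{k-1,j} - phi_{kk} phi_{k-1,k-j},  j = 1..k-1.
Step k = 1:
  phi_11 = rho(1) = 0.3179.
Step k = 2:
  phi_22 = [rho(2) - phi_11 rho(1)] / [1 - phi_11 rho(1)] = [-0.2118 - (0.3179)(0.3179)] / [1 - (0.3179)(0.3179)]
         = -0.31286041 / 0.89893959 = -0.348033.
  Update: phi_21 = phi_11 - phi_22 phi_11 = 0.3179 - (-0.348033)(0.3179) = 0.42854.
Step k = 3:
  phi_33 = [rho(3) - phi_21 rho(2) - phi_22 rho(1)] / [1 - phi_21 rho(1) - phi_22 rho(2)]
    numerator   = -0.4613 - (0.42854)(-0.2118) - (-0.348033)(0.3179) = -0.2598957
    denominator = 1 - (0.42854)(0.3179) - (-0.348033)(-0.2118) = 0.79005392
  phi_33 = -0.2598957 / 0.79005392 = -0.329.
Therefore phi_{33} = -0.3290.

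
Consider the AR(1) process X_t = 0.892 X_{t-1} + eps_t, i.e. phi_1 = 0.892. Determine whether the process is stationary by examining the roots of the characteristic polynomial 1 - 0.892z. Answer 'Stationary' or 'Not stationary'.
\text{Stationary}

The AR(p) characteristic polynomial is P(z) = 1 - 0.892z.
Stationarity requires all roots to lie outside the unit circle, i.e. |z| > 1 for every root.
This is linear in z: 1 + (-0.892) z = 0  =>  z = -1/(-0.892) = 1.121076,  |z| = 1.121076.
Moduli of all roots: 1.1211.
All moduli strictly greater than 1? Yes.
Verdict: Stationary.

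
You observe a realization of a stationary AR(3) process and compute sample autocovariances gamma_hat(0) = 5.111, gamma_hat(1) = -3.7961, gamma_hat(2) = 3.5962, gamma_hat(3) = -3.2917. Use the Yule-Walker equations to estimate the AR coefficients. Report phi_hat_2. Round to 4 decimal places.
\hat\phi_{2} = 0.2810

The Yule-Walker equations for an AR(p) process read, in matrix form,
  Gamma_p phi = r_p,   with   (Gamma_p)_{ij} = gamma(|i - j|),
                       (r_p)_i = gamma(i),   i,j = 1..p.
Substitute the sample gammas (Toeplitz matrix and right-hand side of size 3):
  Gamma_p = [[5.111, -3.7961, 3.5962], [-3.7961, 5.111, -3.7961], [3.5962, -3.7961, 5.111]]
  r_p     = [-3.7961, 3.5962, -3.2917]
Written out (R1..R3):
  (R1) 5.111 phi_1 - 3.7961 phi_2 + 3.5962 phi_3 = -3.7961
  (R2) -3.7961 phi_1 + 5.111 phi_2 - 3.7961 phi_3 = 3.5962
  (R3) 3.5962 phi_1 - 3.7961 phi_2 + 5.111 phi_3 = -3.2917
Gaussian elimination:
  R2 <- R2 - (-3.7961/5.111) R1 = R2 - (-0.742731) R1:  2.291517 phi_2 - 1.125089 phi_3 = 0.776717
  R3 <- R3 - (3.5962/5.111) R1 = R3 - (0.70362) R1:  -1.125089 phi_2 + 2.580643 phi_3 = -0.620689
  R3 <- R3 - (-1.125089/2.291517) R2 = R3 - (-0.49098) R2:  2.028246 phi_3 = -0.239337
Back-substitution:
  phi_hat_3 = -0.239337 / 2.028246 = -0.118002
  phi_hat_2 = (0.776717 - (-1.125089)(-0.118002)) / 2.291517 = 0.281017
  phi_hat_1 = (-3.7961 - (-3.7961)(0.281017) - (3.5962)(-0.118002)) / 5.111 = -0.450983
So phi_hat = [-0.4510, 0.2810, -0.1180].
Therefore phi_hat_2 = 0.2810.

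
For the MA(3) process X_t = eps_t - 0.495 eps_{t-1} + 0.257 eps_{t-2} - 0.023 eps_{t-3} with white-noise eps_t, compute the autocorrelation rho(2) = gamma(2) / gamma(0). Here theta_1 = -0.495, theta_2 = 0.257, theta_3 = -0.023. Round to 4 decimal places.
\rho(2) = 0.2046

For an MA(q) process with theta_0 = 1, the autocovariance is
  gamma(k) = sigma^2 * sum_{i=0..q-k} theta_i * theta_{i+k},
and rho(k) = gamma(k) / gamma(0). Sigma^2 cancels.
  numerator   = (1)*(0.257) + (-0.495)*(-0.023) = 0.268385.
  denominator = (1)^2 + (-0.495)^2 + (0.257)^2 + (-0.023)^2 = 1.311603.
  rho(2) = 0.268385 / 1.311603 = 0.2046.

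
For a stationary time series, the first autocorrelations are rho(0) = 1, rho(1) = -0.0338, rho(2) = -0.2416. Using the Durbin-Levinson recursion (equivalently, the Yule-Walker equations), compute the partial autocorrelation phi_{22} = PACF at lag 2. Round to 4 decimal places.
\phi_{22} = -0.2430

The PACF at lag k is phi_{kk}, the last component of the solution
to the Yule-Walker system G_k phi = r_k where
  (G_k)_{ij} = rho(|i - j|), (r_k)_i = rho(i), i,j = 1..k.
Equivalently, Durbin-Levinson gives phi_{kk} iteratively:
  phi_{11} = rho(1)
  phi_{kk} = [rho(k) - sum_{j=1..k-1} phi_{k-1,j} rho(k-j)]
            / [1 - sum_{j=1..k-1} phi_{k-1,j} rho(j)],
  phi_{k,j} = phi_{k-1,j} - phi_{kk} phi_{k-1,k-j},  j = 1..k-1.
Step k = 1:
  phi_11 = rho(1) = -0.0338.
Step k = 2:
  phi_22 = [rho(2) - phi_11 rho(1)] / [1 - phi_11 rho(1)] = [-0.2416 - (-0.0338)(-0.0338)] / [1 - (-0.0338)(-0.0338)]
         = -0.24274244 / 0.99885756 = -0.243.
Therefore phi_{22} = -0.2430.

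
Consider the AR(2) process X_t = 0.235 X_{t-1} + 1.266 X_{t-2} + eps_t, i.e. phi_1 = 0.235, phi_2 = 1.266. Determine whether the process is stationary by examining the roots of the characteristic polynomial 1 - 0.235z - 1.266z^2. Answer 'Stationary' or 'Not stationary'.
\text{Not stationary}

The AR(p) characteristic polynomial is P(z) = 1 - 0.235z - 1.266z^2.
Stationarity requires all roots to lie outside the unit circle, i.e. |z| > 1 for every root.
Set 1 + (-0.235) z + (-1.266) z^2 = 0, i.e. a z^2 + b z + c = 0 with a = -1.266, b = -0.235, c = 1.
Discriminant D = b^2 - 4ac = (-0.235)^2 - 4*(-1.266)*1 = 0.055225 - (-5.064) = 5.119225.
D >= 0, so the roots are real: z = (-b +/- sqrt(D)) / (2a) = (0.235 +/- 2.26257) / (-2.532).
  z_1 = (0.235 + 2.26257) / (-2.532) = -0.9864,   |z_1| = 0.9864.
  z_2 = (0.235 - 2.26257) / (-2.532) = 0.8008,   |z_2| = 0.8008.
Moduli of all roots: 0.9864, 0.8008.
All moduli strictly greater than 1? No.
Verdict: Not stationary.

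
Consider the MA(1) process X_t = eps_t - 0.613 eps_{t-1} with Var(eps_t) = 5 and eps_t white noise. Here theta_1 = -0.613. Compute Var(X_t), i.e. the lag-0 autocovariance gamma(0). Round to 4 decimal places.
\gamma(0) = 6.8788

For an MA(q) process X_t = eps_t + sum_i theta_i eps_{t-i} with
Var(eps_t) = sigma^2, the variance is
  gamma(0) = sigma^2 * (1 + sum_i theta_i^2).
  sum_i theta_i^2 = (-0.613)^2 = 0.375769.
  gamma(0) = 5 * (1 + 0.375769) = 5 * 1.375769 = 6.878845, which rounds to 6.8788.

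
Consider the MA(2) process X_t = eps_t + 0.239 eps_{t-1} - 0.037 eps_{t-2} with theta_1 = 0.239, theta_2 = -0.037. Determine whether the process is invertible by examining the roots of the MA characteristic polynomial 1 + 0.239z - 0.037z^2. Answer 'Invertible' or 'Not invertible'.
\text{Invertible}

The MA(q) characteristic polynomial is P(z) = 1 + 0.239z - 0.037z^2.
Invertibility requires all roots to lie outside the unit circle, i.e. |z| > 1 for every root.
Set 1 + (0.239) z + (-0.037) z^2 = 0, i.e. a z^2 + b z + c = 0 with a = -0.037, b = 0.239, c = 1.
Discriminant D = b^2 - 4ac = (0.239)^2 - 4*(-0.037)*1 = 0.057121 - (-0.148) = 0.205121.
D >= 0, so the roots are real: z = (-b +/- sqrt(D)) / (2a) = (-0.239 +/- 0.452903) / (-0.074).
  z_1 = (-0.239 + 0.452903) / (-0.074) = -2.8906,   |z_1| = 2.8906.
  z_2 = (-0.239 - 0.452903) / (-0.074) = 9.35,   |z_2| = 9.35.
Moduli of all roots: 2.8906, 9.3500.
All moduli strictly greater than 1? Yes.
Verdict: Invertible.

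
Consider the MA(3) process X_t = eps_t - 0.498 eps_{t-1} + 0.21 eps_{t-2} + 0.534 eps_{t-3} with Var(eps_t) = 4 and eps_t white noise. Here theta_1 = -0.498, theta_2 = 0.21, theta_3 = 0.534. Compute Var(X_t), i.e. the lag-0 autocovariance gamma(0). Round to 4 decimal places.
\gamma(0) = 6.3090

For an MA(q) process X_t = eps_t + sum_i theta_i eps_{t-i} with
Var(eps_t) = sigma^2, the variance is
  gamma(0) = sigma^2 * (1 + sum_i theta_i^2).
  sum_i theta_i^2 = (-0.498)^2 + (0.21)^2 + (0.534)^2 = 0.248004 + 0.0441 + 0.285156 = 0.57726.
  gamma(0) = 4 * (1 + 0.57726) = 4 * 1.57726 = 6.30904, which rounds to 6.3090.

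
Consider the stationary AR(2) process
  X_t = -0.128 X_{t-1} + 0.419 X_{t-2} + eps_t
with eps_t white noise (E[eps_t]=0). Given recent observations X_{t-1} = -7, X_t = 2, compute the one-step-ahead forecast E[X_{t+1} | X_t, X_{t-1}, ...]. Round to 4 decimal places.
E[X_{t+1} \mid \mathcal F_t] = -3.1890

For an AR(p) model X_t = c + sum_i phi_i X_{t-i} + eps_t, the
one-step-ahead conditional mean is
  E[X_{t+1} | X_t, ...] = c + sum_i phi_i X_{t+1-i}.
Substitute known values:
  E[X_{t+1} | ...] = (-0.128) * (2) + (0.419) * (-7)
                   = -3.1890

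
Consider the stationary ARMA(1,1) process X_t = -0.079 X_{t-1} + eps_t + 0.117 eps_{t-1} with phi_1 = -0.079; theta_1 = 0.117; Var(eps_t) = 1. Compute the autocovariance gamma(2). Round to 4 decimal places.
\gamma(2) = -0.0030

Multiply the model equation by X_{t-k} and take expectations. With theta_0 = psi_0 = 1 and psi_j the MA(infinity) weights, this gives
  gamma(k) - sum_i phi_i gamma(k-i) = c_k,
  c_k = sigma^2 * sum_{j=k..q} theta_j psi_{j-k}   (c_k = 0 for k > q),
using gamma(-m) = gamma(m).
psi-weights needed (psi_j = theta_j + sum_i phi_i psi_{j-i}):
  psi_1 = theta_1 + phi_1 = 0.117 + (-0.079) = 0.038
Right-hand sides:
  c_0 = sigma^2 (1 + theta_1 psi_1) = 1 * (1 + (0.117)(0.038)) = 1 * 1.004446 = 1.004446
  c_1 = sigma^2 theta_1 = 1 * (0.117) = 0.117
  c_2 = 0
Equations for k = 0 and k = 1 (AR order 1):
  gamma(0) = phi_1 gamma(1) + c_0
  gamma(1) = phi_1 gamma(0) + c_1
Substituting the second into the first: gamma(0) (1 - phi_1^2) = c_0 + phi_1 c_1, so
  gamma(0) = (c_0 + phi_1 c_1) / (1 - phi_1^2) = (1.004446 + (-0.079)(0.117)) / (1 - (-0.079)^2) = 0.995203 / 0.993759 = 1.001453.
  gamma(1) = phi_1 gamma(0) + c_1 = (-0.079)(1.001453) + (0.117) = 0.037885.
For k = 2 (> q): gamma(2) = phi_1 gamma(1) = (-0.079)(0.037885) = -0.002993.
Therefore gamma(2) = -0.0030 (to 4 decimal places).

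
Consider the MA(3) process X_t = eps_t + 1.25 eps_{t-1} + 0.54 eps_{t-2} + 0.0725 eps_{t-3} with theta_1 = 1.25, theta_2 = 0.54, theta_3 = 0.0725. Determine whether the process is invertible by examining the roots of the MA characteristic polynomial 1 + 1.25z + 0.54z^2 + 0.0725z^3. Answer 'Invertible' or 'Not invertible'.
\text{Invertible}

The MA(q) characteristic polynomial is P(z) = 1 + 1.25z + 0.54z^2 + 0.0725z^3.
Invertibility requires all roots to lie outside the unit circle, i.e. |z| > 1 for every root.
Degree 3: look for a simple real root z0 first, then factor out (1 - z/z0) and solve the remaining quadratic.
Testing z0 = -4: P(-4) = 1 + (1.25)(-4) + (0.54)(-4)^2 + (0.0725)(-4)^3
  = 1 + (-5) + (8.64) + (-4.64) = 0.  So z_0 = -4 is a root, |z_0| = 4.
Divide out the factor (1 + 0.25 z) = (1 - z/z0) (since 1/z0 = -0.25):
  P(z) = (1 + 0.25 z)(1 + (1) z + (0.29) z^2)
  [check: z-coef 1 - (-0.25) = 1.25; z^2-coef 0.29 - (-0.25)(1) = 0.54; z^3-coef -(-0.25)(0.29) = 0.0725.]
Remaining roots from the quadratic factor 1 + (1) z + (0.29) z^2:
  Set 1 + (1) z + (0.29) z^2 = 0, i.e. a z^2 + b z + c = 0 with a = 0.29, b = 1, c = 1.
  Discriminant D = b^2 - 4ac = (1)^2 - 4*(0.29)*1 = 1 - (1.16) = -0.16.
  D < 0, so the roots are the complex-conjugate pair z = (-b +/- i sqrt(-D)) / (2a) = -1.7241 +/- 0.6897i.
  For a conjugate pair |z|^2 = z * conj(z) = (product of roots) = c/a = 1/(0.29) = 3.448276, so |z| = sqrt(3.448276) = 1.857 for both roots.
Moduli of all roots: 4.0000, 1.8570, 1.8570.
All moduli strictly greater than 1? Yes.
Verdict: Invertible.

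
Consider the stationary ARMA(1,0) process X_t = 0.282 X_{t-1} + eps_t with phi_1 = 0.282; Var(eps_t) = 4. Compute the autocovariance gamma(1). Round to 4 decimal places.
\gamma(1) = 1.2255

Multiply the model equation by X_{t-k} and take expectations. With theta_0 = psi_0 = 1 and psi_j the MA(infinity) weights, this gives
  gamma(k) - sum_i phi_i gamma(k-i) = c_k,
  c_k = sigma^2 * sum_{j=k..q} theta_j psi_{j-k}   (c_k = 0 for k > q),
using gamma(-m) = gamma(m).
Pure AR (q = 0): c_0 = sigma^2 = 4, c_k = 0 for k >= 1.
Equations for k = 0 and k = 1 (AR order 1):
  gamma(0) = phi_1 gamma(1) + c_0
  gamma(1) = phi_1 gamma(0) + c_1
Substituting the second into the first: gamma(0) (1 - phi_1^2) = c_0 + phi_1 c_1, so
  gamma(0) = c_0 / (1 - phi_1^2) = 4 / (1 - (0.282)^2) = 4 / 0.920476 = 4.345578.
  gamma(1) = phi_1 gamma(0) = (0.282)(4.345578) = 1.225453.
Therefore gamma(1) = 1.2255 (to 4 decimal places).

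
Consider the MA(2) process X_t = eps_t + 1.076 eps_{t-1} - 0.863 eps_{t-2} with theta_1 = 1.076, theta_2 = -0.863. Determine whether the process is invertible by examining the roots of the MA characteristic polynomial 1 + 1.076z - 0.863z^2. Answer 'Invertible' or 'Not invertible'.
\text{Not invertible}

The MA(q) characteristic polynomial is P(z) = 1 + 1.076z - 0.863z^2.
Invertibility requires all roots to lie outside the unit circle, i.e. |z| > 1 for every root.
Set 1 + (1.076) z + (-0.863) z^2 = 0, i.e. a z^2 + b z + c = 0 with a = -0.863, b = 1.076, c = 1.
Discriminant D = b^2 - 4ac = (1.076)^2 - 4*(-0.863)*1 = 1.157776 - (-3.452) = 4.609776.
D >= 0, so the roots are real: z = (-b +/- sqrt(D)) / (2a) = (-1.076 +/- 2.147039) / (-1.726).
  z_1 = (-1.076 + 2.147039) / (-1.726) = -0.6205,   |z_1| = 0.6205.
  z_2 = (-1.076 - 2.147039) / (-1.726) = 1.8673,   |z_2| = 1.8673.
Moduli of all roots: 0.6205, 1.8673.
All moduli strictly greater than 1? No.
Verdict: Not invertible.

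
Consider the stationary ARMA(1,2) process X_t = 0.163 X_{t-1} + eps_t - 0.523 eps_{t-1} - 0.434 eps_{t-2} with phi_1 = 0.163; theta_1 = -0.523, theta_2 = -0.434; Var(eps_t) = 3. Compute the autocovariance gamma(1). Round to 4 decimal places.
\gamma(1) = -0.4260

Multiply the model equation by X_{t-k} and take expectations. With theta_0 = psi_0 = 1 and psi_j the MA(infinity) weights, this gives
  gamma(k) - sum_i phi_i gamma(k-i) = c_k,
  c_k = sigma^2 * sum_{j=k..q} theta_j psi_{j-k}   (c_k = 0 for k > q),
using gamma(-m) = gamma(m).
psi-weights needed (psi_j = theta_j + sum_i phi_i psi_{j-i}):
  psi_1 = theta_1 + phi_1 = -0.523 + (0.163) = -0.36
  psi_2 = theta_2 + phi_1 psi_1 = -0.434 + (0.163)(-0.36) = -0.49268
Right-hand sides:
  c_0 = sigma^2 (1 + theta_1 psi_1 + theta_2 psi_2) = 3 * (1 + (-0.523)(-0.36) + (-0.434)(-0.49268)) = 3 * 1.402103 = 4.206309
  c_1 = sigma^2 (theta_1 + theta_2 psi_1) = 3 * (-0.523 + (-0.434)(-0.36)) = -1.10028
  c_2 = sigma^2 theta_2 = 3 * (-0.434) = -1.302
Equations for k = 0 and k = 1 (AR order 1):
  gamma(0) = phi_1 gamma(1) + c_0
  gamma(1) = phi_1 gamma(0) + c_1
Substituting the second into the first: gamma(0) (1 - phi_1^2) = c_0 + phi_1 c_1, so
  gamma(0) = (c_0 + phi_1 c_1) / (1 - phi_1^2) = (4.206309 + (0.163)(-1.10028)) / (1 - (0.163)^2) = 4.026964 / 0.973431 = 4.136876.
  gamma(1) = phi_1 gamma(0) + c_1 = (0.163)(4.136876) + (-1.10028) = -0.425969.
Therefore gamma(1) = -0.4260 (to 4 decimal places).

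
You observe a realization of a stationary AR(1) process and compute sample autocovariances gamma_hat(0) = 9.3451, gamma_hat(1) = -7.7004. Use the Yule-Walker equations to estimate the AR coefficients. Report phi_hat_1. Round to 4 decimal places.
\hat\phi_{1} = -0.8240

The Yule-Walker equations for an AR(p) process read, in matrix form,
  Gamma_p phi = r_p,   with   (Gamma_p)_{ij} = gamma(|i - j|),
                       (r_p)_i = gamma(i),   i,j = 1..p.
Substitute the sample gammas (Toeplitz matrix and right-hand side of size 1):
  Gamma_p = [[9.3451]]
  r_p     = [-7.7004]
With p = 1 this is the single equation gamma(0) phi_1 = gamma(1):
  phi_hat_1 = gamma(1) / gamma(0) = -7.7004 / 9.3451 = -0.8240.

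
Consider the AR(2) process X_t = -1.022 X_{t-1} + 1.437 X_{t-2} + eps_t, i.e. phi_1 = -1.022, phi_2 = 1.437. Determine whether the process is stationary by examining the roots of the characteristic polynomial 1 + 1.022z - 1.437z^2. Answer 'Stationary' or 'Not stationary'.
\text{Not stationary}

The AR(p) characteristic polynomial is P(z) = 1 + 1.022z - 1.437z^2.
Stationarity requires all roots to lie outside the unit circle, i.e. |z| > 1 for every root.
Set 1 + (1.022) z + (-1.437) z^2 = 0, i.e. a z^2 + b z + c = 0 with a = -1.437, b = 1.022, c = 1.
Discriminant D = b^2 - 4ac = (1.022)^2 - 4*(-1.437)*1 = 1.044484 - (-5.748) = 6.792484.
D >= 0, so the roots are real: z = (-b +/- sqrt(D)) / (2a) = (-1.022 +/- 2.606239) / (-2.874).
  z_1 = (-1.022 + 2.606239) / (-2.874) = -0.5512,   |z_1| = 0.5512.
  z_2 = (-1.022 - 2.606239) / (-2.874) = 1.2624,   |z_2| = 1.2624.
Moduli of all roots: 0.5512, 1.2624.
All moduli strictly greater than 1? No.
Verdict: Not stationary.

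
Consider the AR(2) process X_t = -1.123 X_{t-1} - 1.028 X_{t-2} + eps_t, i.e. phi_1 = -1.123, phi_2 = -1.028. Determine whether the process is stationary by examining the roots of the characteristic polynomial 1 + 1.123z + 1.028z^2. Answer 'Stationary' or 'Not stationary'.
\text{Not stationary}

The AR(p) characteristic polynomial is P(z) = 1 + 1.123z + 1.028z^2.
Stationarity requires all roots to lie outside the unit circle, i.e. |z| > 1 for every root.
Set 1 + (1.123) z + (1.028) z^2 = 0, i.e. a z^2 + b z + c = 0 with a = 1.028, b = 1.123, c = 1.
Discriminant D = b^2 - 4ac = (1.123)^2 - 4*(1.028)*1 = 1.261129 - (4.112) = -2.850871.
D < 0, so the roots are the complex-conjugate pair z = (-b +/- i sqrt(-D)) / (2a) = -0.5462 +/- 0.8212i.
For a conjugate pair |z|^2 = z * conj(z) = (product of roots) = c/a = 1/(1.028) = 0.972763, so |z| = sqrt(0.972763) = 0.9863 for both roots.
Moduli of all roots: 0.9863, 0.9863.
All moduli strictly greater than 1? No.
Verdict: Not stationary.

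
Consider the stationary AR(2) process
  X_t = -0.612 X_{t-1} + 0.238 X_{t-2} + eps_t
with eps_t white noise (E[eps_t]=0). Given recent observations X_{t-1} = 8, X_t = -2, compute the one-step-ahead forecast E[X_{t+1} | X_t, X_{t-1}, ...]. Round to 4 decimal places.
E[X_{t+1} \mid \mathcal F_t] = 3.1280

For an AR(p) model X_t = c + sum_i phi_i X_{t-i} + eps_t, the
one-step-ahead conditional mean is
  E[X_{t+1} | X_t, ...] = c + sum_i phi_i X_{t+1-i}.
Substitute known values:
  E[X_{t+1} | ...] = (-0.612) * (-2) + (0.238) * (8)
                   = 3.1280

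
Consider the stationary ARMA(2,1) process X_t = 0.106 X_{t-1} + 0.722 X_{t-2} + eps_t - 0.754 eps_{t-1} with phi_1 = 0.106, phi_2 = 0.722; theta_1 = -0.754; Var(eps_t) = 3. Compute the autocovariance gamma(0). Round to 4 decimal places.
\gamma(0) = 7.2854

Multiply the model equation by X_{t-k} and take expectations. With theta_0 = psi_0 = 1 and psi_j the MA(infinity) weights, this gives
  gamma(k) - sum_i phi_i gamma(k-i) = c_k,
  c_k = sigma^2 * sum_{j=k..q} theta_j psi_{j-k}   (c_k = 0 for k > q),
using gamma(-m) = gamma(m).
psi-weights needed (psi_j = theta_j + sum_i phi_i psi_{j-i}):
  psi_1 = theta_1 + phi_1 = -0.754 + (0.106) = -0.648
Right-hand sides:
  c_0 = sigma^2 (1 + theta_1 psi_1) = 3 * (1 + (-0.754)(-0.648)) = 3 * 1.488592 = 4.465776
  c_1 = sigma^2 theta_1 = 3 * (-0.754) = -2.262
  c_2 = 0
Equations for k = 0, 1, 2 (AR order 2, c_2 = 0):
  (E0) gamma(0) = phi_1 gamma(1) + phi_2 gamma(2) + c_0
  (E1) gamma(1) = phi_1 gamma(0) + phi_2 gamma(1) + c_1
  (E2) gamma(2) = phi_1 gamma(1) + phi_2 gamma(0)
From (E1): gamma(1) = A gamma(0) + B with
  A = phi_1 / (1 - phi_2) = 0.106 / 0.278 = 0.381295,   B = c_1 / (1 - phi_2) = -2.262 / 0.278 = -8.136691.
Insert (E2) into (E0): gamma(0) (1 - phi_2^2) = phi_1 (1 + phi_2) gamma(1) + c_0.
  phi_1 (1 + phi_2) = (0.106)(1.722) = 0.182532,   1 - phi_2^2 = 0.478716.
Replace gamma(1) by A gamma(0) + B and collect gamma(0):
  gamma(0) [0.478716 - (0.182532)(0.381295)] = (0.182532)(-8.136691) + 4.465776
  gamma(0) * 0.409117 = 2.98057
  gamma(0) = 2.98057 / 0.409117 = 7.285364.
Therefore gamma(0) = 7.2854 (to 4 decimal places).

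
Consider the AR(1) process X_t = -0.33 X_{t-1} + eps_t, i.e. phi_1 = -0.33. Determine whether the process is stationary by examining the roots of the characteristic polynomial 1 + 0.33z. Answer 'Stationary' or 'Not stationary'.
\text{Stationary}

The AR(p) characteristic polynomial is P(z) = 1 + 0.33z.
Stationarity requires all roots to lie outside the unit circle, i.e. |z| > 1 for every root.
This is linear in z: 1 + (0.33) z = 0  =>  z = -1/(0.33) = -3.030303,  |z| = 3.030303.
Moduli of all roots: 3.0303.
All moduli strictly greater than 1? Yes.
Verdict: Stationary.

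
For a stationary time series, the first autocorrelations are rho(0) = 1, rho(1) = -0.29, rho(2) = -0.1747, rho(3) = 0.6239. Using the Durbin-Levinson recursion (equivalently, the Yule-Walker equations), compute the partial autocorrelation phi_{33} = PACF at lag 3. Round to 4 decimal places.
\phi_{33} = 0.5660

The PACF at lag k is phi_{kk}, the last component of the solution
to the Yule-Walker system G_k phi = r_k where
  (G_k)_{ij} = rho(|i - j|), (r_k)_i = rho(i), i,j = 1..k.
Equivalently, Durbin-Levinson gives phi_{kk} iteratively:
  phi_{11} = rho(1)
  phi_{kk} = [rho(k) - sum_{j=1..k-1} phi_{k-1,j} rho(k-j)]
            / [1 - sum_{j=1..k-1} phi_{k-1,j} rho(j)],
  phi_{k,j} = phi_{k-1,j} - phi_{kk} phi_{k-1,k-j},  j = 1..k-1.
Step k = 1:
  phi_11 = rho(1) = -0.29.
Step k = 2:
  phi_22 = [rho(2) - phi_11 rho(1)] / [1 - phi_11 rho(1)] = [-0.1747 - (-0.29)(-0.29)] / [1 - (-0.29)(-0.29)]
         = -0.2588 / 0.9159 = -0.282564.
  Update: phi_21 = phi_11 - phi_22 phi_11 = -0.29 - (-0.282564)(-0.29) = -0.371943.
Step k = 3:
  phi_33 = [rho(3) - phi_21 rho(2) - phi_22 rho(1)] / [1 - phi_21 rho(1) - phi_22 rho(2)]
    numerator   = 0.6239 - (-0.371943)(-0.1747) - (-0.282564)(-0.29) = 0.47697804
    denominator = 1 - (-0.371943)(-0.29) - (-0.282564)(-0.1747) = 0.84277254
  phi_33 = 0.47697804 / 0.84277254 = 0.566.
Therefore phi_{33} = 0.5660.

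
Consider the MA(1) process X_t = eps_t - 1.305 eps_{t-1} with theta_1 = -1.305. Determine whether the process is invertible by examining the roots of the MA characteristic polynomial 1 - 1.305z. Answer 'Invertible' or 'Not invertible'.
\text{Not invertible}

The MA(q) characteristic polynomial is P(z) = 1 - 1.305z.
Invertibility requires all roots to lie outside the unit circle, i.e. |z| > 1 for every root.
This is linear in z: 1 + (-1.305) z = 0  =>  z = -1/(-1.305) = 0.766284,  |z| = 0.766284.
Moduli of all roots: 0.7663.
All moduli strictly greater than 1? No.
Verdict: Not invertible.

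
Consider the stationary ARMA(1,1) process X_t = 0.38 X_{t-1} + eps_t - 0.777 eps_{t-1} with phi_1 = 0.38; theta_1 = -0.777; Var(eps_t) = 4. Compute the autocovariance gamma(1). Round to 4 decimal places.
\gamma(1) = -1.3080

Multiply the model equation by X_{t-k} and take expectations. With theta_0 = psi_0 = 1 and psi_j the MA(infinity) weights, this gives
  gamma(k) - sum_i phi_i gamma(k-i) = c_k,
  c_k = sigma^2 * sum_{j=k..q} theta_j psi_{j-k}   (c_k = 0 for k > q),
using gamma(-m) = gamma(m).
psi-weights needed (psi_j = theta_j + sum_i phi_i psi_{j-i}):
  psi_1 = theta_1 + phi_1 = -0.777 + (0.38) = -0.397
Right-hand sides:
  c_0 = sigma^2 (1 + theta_1 psi_1) = 4 * (1 + (-0.777)(-0.397)) = 4 * 1.308469 = 5.233876
  c_1 = sigma^2 theta_1 = 4 * (-0.777) = -3.108
  c_2 = 0
Equations for k = 0 and k = 1 (AR order 1):
  gamma(0) = phi_1 gamma(1) + c_0
  gamma(1) = phi_1 gamma(0) + c_1
Substituting the second into the first: gamma(0) (1 - phi_1^2) = c_0 + phi_1 c_1, so
  gamma(0) = (c_0 + phi_1 c_1) / (1 - phi_1^2) = (5.233876 + (0.38)(-3.108)) / (1 - (0.38)^2) = 4.052836 / 0.8556 = 4.736835.
  gamma(1) = phi_1 gamma(0) + c_1 = (0.38)(4.736835) + (-3.108) = -1.308003.
Therefore gamma(1) = -1.3080 (to 4 decimal places).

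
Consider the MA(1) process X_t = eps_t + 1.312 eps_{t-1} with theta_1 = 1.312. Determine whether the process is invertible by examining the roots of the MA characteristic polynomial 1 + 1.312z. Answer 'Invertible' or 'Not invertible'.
\text{Not invertible}

The MA(q) characteristic polynomial is P(z) = 1 + 1.312z.
Invertibility requires all roots to lie outside the unit circle, i.e. |z| > 1 for every root.
This is linear in z: 1 + (1.312) z = 0  =>  z = -1/(1.312) = -0.762195,  |z| = 0.762195.
Moduli of all roots: 0.7622.
All moduli strictly greater than 1? No.
Verdict: Not invertible.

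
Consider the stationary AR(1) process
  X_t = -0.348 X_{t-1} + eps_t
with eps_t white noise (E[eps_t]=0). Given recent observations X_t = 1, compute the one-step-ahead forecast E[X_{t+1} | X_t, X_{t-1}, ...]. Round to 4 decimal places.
E[X_{t+1} \mid \mathcal F_t] = -0.3480

For an AR(p) model X_t = c + sum_i phi_i X_{t-i} + eps_t, the
one-step-ahead conditional mean is
  E[X_{t+1} | X_t, ...] = c + sum_i phi_i X_{t+1-i}.
Substitute known values:
  E[X_{t+1} | ...] = (-0.348) * (1)
                   = -0.3480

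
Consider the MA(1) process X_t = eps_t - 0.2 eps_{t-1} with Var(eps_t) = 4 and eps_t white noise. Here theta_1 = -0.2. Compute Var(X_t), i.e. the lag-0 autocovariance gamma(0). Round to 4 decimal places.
\gamma(0) = 4.1600

For an MA(q) process X_t = eps_t + sum_i theta_i eps_{t-i} with
Var(eps_t) = sigma^2, the variance is
  gamma(0) = sigma^2 * (1 + sum_i theta_i^2).
  sum_i theta_i^2 = (-0.2)^2 = 0.04.
  gamma(0) = 4 * (1 + 0.04) = 4 * 1.04 = 4.16, which rounds to 4.1600.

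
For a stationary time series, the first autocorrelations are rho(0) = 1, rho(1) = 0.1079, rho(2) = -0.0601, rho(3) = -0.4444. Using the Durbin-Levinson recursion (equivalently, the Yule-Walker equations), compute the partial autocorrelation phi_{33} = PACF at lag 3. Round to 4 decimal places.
\phi_{33} = -0.4370

The PACF at lag k is phi_{kk}, the last component of the solution
to the Yule-Walker system G_k phi = r_k where
  (G_k)_{ij} = rho(|i - j|), (r_k)_i = rho(i), i,j = 1..k.
Equivalently, Durbin-Levinson gives phi_{kk} iteratively:
  phi_{11} = rho(1)
  phi_{kk} = [rho(k) - sum_{j=1..k-1} phi_{k-1,j} rho(k-j)]
            / [1 - sum_{j=1..k-1} phi_{k-1,j} rho(j)],
  phi_{k,j} = phi_{k-1,j} - phi_{kk} phi_{k-1,k-j},  j = 1..k-1.
Step k = 1:
  phi_11 = rho(1) = 0.1079.
Step k = 2:
  phi_22 = [rho(2) - phi_11 rho(1)] / [1 - phi_11 rho(1)] = [-0.0601 - (0.1079)(0.1079)] / [1 - (0.1079)(0.1079)]
         = -0.07174241 / 0.98835759 = -0.072588.
  Update: phi_21 = phi_11 - phi_22 phi_11 = 0.1079 - (-0.072588)(0.1079) = 0.115732.
Step k = 3:
  phi_33 = [rho(3) - phi_21 rho(2) - phi_22 rho(1)] / [1 - phi_21 rho(1) - phi_22 rho(2)]
    numerator   = -0.4444 - (0.115732)(-0.0601) - (-0.072588)(0.1079) = -0.4296123
    denominator = 1 - (0.115732)(0.1079) - (-0.072588)(-0.0601) = 0.98314999
  phi_33 = -0.4296123 / 0.98314999 = -0.437.
Therefore phi_{33} = -0.4370.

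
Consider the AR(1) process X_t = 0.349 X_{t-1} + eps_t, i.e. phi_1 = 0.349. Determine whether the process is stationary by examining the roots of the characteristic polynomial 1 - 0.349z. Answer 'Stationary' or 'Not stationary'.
\text{Stationary}

The AR(p) characteristic polynomial is P(z) = 1 - 0.349z.
Stationarity requires all roots to lie outside the unit circle, i.e. |z| > 1 for every root.
This is linear in z: 1 + (-0.349) z = 0  =>  z = -1/(-0.349) = 2.86533,  |z| = 2.86533.
Moduli of all roots: 2.8653.
All moduli strictly greater than 1? Yes.
Verdict: Stationary.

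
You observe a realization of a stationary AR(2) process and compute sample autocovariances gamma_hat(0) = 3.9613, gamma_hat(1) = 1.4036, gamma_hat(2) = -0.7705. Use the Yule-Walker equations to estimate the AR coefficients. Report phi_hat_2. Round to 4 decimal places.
\hat\phi_{2} = -0.3660

The Yule-Walker equations for an AR(p) process read, in matrix form,
  Gamma_p phi = r_p,   with   (Gamma_p)_{ij} = gamma(|i - j|),
                       (r_p)_i = gamma(i),   i,j = 1..p.
Substitute the sample gammas (Toeplitz matrix and right-hand side of size 2):
  Gamma_p = [[3.9613, 1.4036], [1.4036, 3.9613]]
  r_p     = [1.4036, -0.7705]
Written out:
  3.9613 phi_1 + 1.4036 phi_2 = 1.4036
  1.4036 phi_1 + 3.9613 phi_2 = -0.7705
Solve by Cramer's rule:
  det = gamma(0)^2 - gamma(1)^2 = (3.9613)^2 - (1.4036)^2 = 15.69189769 - 1.97009296 = 13.72180473
  phi_hat_1 = [gamma(1) gamma(0) - gamma(1) gamma(2)] / det = [(1.4036)(3.9613) - (1.4036)(-0.7705)] / 13.72180473 = 6.64155448 / 13.72180473 = 0.484
  phi_hat_2 = [gamma(0) gamma(2) - gamma(1)^2] / det = [(3.9613)(-0.7705) - (1.4036)^2] / 13.72180473 = -5.02227461 / 13.72180473 = -0.366
So phi_hat = [0.4840, -0.3660].
Therefore phi_hat_2 = -0.3660.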